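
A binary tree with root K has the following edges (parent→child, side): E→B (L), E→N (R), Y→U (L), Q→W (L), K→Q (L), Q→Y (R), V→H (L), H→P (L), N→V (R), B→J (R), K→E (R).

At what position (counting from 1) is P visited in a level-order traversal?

Level-order visits nodes level by level from the root, left to right within each level.
Level 0: K
Level 1: Q, E
Level 2: W, Y, B, N
Level 3: U, J, V
Level 4: H
Level 5: P
Full level-order sequence: K, Q, E, W, Y, B, N, U, J, V, H, P.

12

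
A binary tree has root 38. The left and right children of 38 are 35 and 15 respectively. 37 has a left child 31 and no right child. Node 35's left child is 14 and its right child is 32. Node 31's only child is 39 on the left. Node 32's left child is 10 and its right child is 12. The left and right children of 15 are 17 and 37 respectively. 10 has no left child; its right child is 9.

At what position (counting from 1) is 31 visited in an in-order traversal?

In-order visits the left subtree, then the node, then the right subtree.
At 38: go left to 35.
  At 35: go left to 14.
    14 is a leaf — visit 14.
  Visit 35.
  At 35: go right to 32.
    At 32: go left to 10.
      At 10: no left child.
      Visit 10.
      At 10: go right to 9.
        9 is a leaf — visit 9.
    Visit 32.
    At 32: go right to 12.
      12 is a leaf — visit 12.
Visit 38.
At 38: go right to 15.
  At 15: go left to 17.
    17 is a leaf — visit 17.
  Visit 15.
  At 15: go right to 37.
    At 37: go left to 31.
      At 31: go left to 39.
        39 is a leaf — visit 39.
      Visit 31.
      At 31: no right child.
    Visit 37.
    At 37: no right child.
Full in-order sequence: 14, 35, 10, 9, 32, 12, 38, 17, 15, 39, 31, 37.

11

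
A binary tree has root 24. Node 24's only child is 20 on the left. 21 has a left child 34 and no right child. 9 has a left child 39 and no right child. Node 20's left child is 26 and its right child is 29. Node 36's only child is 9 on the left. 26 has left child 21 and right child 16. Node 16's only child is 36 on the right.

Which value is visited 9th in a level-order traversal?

9

Level-order visits nodes level by level from the root, left to right within each level.
Level 0: 24
Level 1: 20
Level 2: 26, 29
Level 3: 21, 16
Level 4: 34, 36
Level 5: 9
Level 6: 39
Full level-order sequence: 24, 20, 26, 29, 21, 16, 34, 36, 9, 39.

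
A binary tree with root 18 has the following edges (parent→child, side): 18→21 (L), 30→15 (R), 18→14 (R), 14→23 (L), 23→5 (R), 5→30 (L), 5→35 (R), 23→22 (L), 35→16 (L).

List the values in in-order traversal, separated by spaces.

In-order visits the left subtree, then the node, then the right subtree.
At 18: go left to 21.
  21 is a leaf — visit 21.
Visit 18.
At 18: go right to 14.
  At 14: go left to 23.
    At 23: go left to 22.
      22 is a leaf — visit 22.
    Visit 23.
    At 23: go right to 5.
      At 5: go left to 30.
        At 30: no left child.
        Visit 30.
        At 30: go right to 15.
          15 is a leaf — visit 15.
      Visit 5.
      At 5: go right to 35.
        At 35: go left to 16.
          16 is a leaf — visit 16.
        Visit 35.
        At 35: no right child.
  Visit 14.
  At 14: no right child.

21 18 22 23 30 15 5 16 35 14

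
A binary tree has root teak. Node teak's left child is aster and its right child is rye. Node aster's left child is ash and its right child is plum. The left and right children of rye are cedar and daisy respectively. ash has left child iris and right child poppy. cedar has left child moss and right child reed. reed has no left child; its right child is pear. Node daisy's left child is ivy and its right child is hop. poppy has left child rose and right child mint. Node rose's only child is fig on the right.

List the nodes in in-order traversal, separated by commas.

In-order visits the left subtree, then the node, then the right subtree.
At teak: go left to aster.
  At aster: go left to ash.
    At ash: go left to iris.
      iris is a leaf — visit iris.
    Visit ash.
    At ash: go right to poppy.
      At poppy: go left to rose.
        At rose: no left child.
        Visit rose.
        At rose: go right to fig.
          fig is a leaf — visit fig.
      Visit poppy.
      At poppy: go right to mint.
        mint is a leaf — visit mint.
  Visit aster.
  At aster: go right to plum.
    plum is a leaf — visit plum.
Visit teak.
At teak: go right to rye.
  At rye: go left to cedar.
    At cedar: go left to moss.
      moss is a leaf — visit moss.
    Visit cedar.
    At cedar: go right to reed.
      At reed: no left child.
      Visit reed.
      At reed: go right to pear.
        pear is a leaf — visit pear.
  Visit rye.
  At rye: go right to daisy.
    At daisy: go left to ivy.
      ivy is a leaf — visit ivy.
    Visit daisy.
    At daisy: go right to hop.
      hop is a leaf — visit hop.

iris, ash, rose, fig, poppy, mint, aster, plum, teak, moss, cedar, reed, pear, rye, ivy, daisy, hop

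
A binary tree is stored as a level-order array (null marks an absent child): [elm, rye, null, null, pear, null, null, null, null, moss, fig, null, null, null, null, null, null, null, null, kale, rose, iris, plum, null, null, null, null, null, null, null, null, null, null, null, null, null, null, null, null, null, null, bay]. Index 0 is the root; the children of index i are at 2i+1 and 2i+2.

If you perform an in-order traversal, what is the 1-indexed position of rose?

In-order visits the left subtree, then the node, then the right subtree.
At elm: go left to rye.
  At rye: no left child.
  Visit rye.
  At rye: go right to pear.
    At pear: go left to moss.
      At moss: go left to kale.
        kale is a leaf — visit kale.
      Visit moss.
      At moss: go right to rose.
        At rose: go left to bay.
          bay is a leaf — visit bay.
        Visit rose.
        At rose: no right child.
    Visit pear.
    At pear: go right to fig.
      At fig: go left to iris.
        iris is a leaf — visit iris.
      Visit fig.
      At fig: go right to plum.
        plum is a leaf — visit plum.
Visit elm.
At elm: no right child.
Full in-order sequence: rye, kale, moss, bay, rose, pear, iris, fig, plum, elm.

5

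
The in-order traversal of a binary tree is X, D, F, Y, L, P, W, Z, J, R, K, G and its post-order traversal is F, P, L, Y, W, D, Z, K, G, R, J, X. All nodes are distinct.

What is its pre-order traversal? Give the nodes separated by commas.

The last element of post-order is the root; it splits in-order into left and right subtrees.
Root X: left subtree has 0 nodes { }, right has 11 {D, F, Y, L, P, W, Z, J, R, K, G}.
  Root J: left subtree has 7 nodes {D, F, Y, L, P, W, Z}, right has 3 {R, K, G}.
    Root Z: left subtree has 6 nodes {D, F, Y, L, P, W}, right has 0 { }.
      Root D: left subtree has 0 nodes { }, right has 5 {F, Y, L, P, W}.
        Root W: left subtree has 4 nodes {F, Y, L, P}, right has 0 { }.
          Root Y: left subtree has 1 node {F}, right has 2 {L, P}.
            Root L: left subtree has 0 nodes { }, right has 1 {P}.
    Root R: left subtree has 0 nodes { }, right has 2 {K, G}.
      Root G: left subtree has 1 node {K}, right has 0 { }.

X, J, Z, D, W, Y, F, L, P, R, G, K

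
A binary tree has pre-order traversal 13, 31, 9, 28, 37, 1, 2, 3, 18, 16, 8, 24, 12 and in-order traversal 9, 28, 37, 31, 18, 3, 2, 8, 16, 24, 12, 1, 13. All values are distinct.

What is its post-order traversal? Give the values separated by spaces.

37 28 9 18 3 8 12 24 16 2 1 31 13

The first element of pre-order is the root; it splits in-order into left and right subtrees.
Root 13: left subtree has 12 nodes {9, 28, 37, 31, 18, 3, 2, 8, 16, 24, 12, 1}, right has 0 { }.
  Root 31: left subtree has 3 nodes {9, 28, 37}, right has 8 {18, 3, 2, 8, 16, 24, 12, 1}.
    Root 9: left subtree has 0 nodes { }, right has 2 {28, 37}.
      Root 28: left subtree has 0 nodes { }, right has 1 {37}.
    Root 1: left subtree has 7 nodes {18, 3, 2, 8, 16, 24, 12}, right has 0 { }.
      Root 2: left subtree has 2 nodes {18, 3}, right has 4 {8, 16, 24, 12}.
        Root 3: left subtree has 1 node {18}, right has 0 { }.
        Root 16: left subtree has 1 node {8}, right has 2 {24, 12}.
          Root 24: left subtree has 0 nodes { }, right has 1 {12}.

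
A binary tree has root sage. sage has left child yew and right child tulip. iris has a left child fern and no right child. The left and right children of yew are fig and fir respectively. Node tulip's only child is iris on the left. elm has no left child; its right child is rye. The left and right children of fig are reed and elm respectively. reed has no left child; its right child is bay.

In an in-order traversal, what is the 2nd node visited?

In-order visits the left subtree, then the node, then the right subtree.
At sage: go left to yew.
  At yew: go left to fig.
    At fig: go left to reed.
      At reed: no left child.
      Visit reed.
      At reed: go right to bay.
        bay is a leaf — visit bay.
    Visit fig.
    At fig: go right to elm.
      At elm: no left child.
      Visit elm.
      At elm: go right to rye.
        rye is a leaf — visit rye.
  Visit yew.
  At yew: go right to fir.
    fir is a leaf — visit fir.
Visit sage.
At sage: go right to tulip.
  At tulip: go left to iris.
    At iris: go left to fern.
      fern is a leaf — visit fern.
    Visit iris.
    At iris: no right child.
  Visit tulip.
  At tulip: no right child.
Full in-order sequence: reed, bay, fig, elm, rye, yew, fir, sage, fern, iris, tulip.

bay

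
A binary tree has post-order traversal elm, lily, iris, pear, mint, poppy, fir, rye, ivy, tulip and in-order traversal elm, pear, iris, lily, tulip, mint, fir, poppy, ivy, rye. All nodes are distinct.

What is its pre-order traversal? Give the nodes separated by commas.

The last element of post-order is the root; it splits in-order into left and right subtrees.
Root tulip: left subtree has 4 nodes {elm, pear, iris, lily}, right has 5 {mint, fir, poppy, ivy, rye}.
  Root pear: left subtree has 1 node {elm}, right has 2 {iris, lily}.
    Root iris: left subtree has 0 nodes { }, right has 1 {lily}.
  Root ivy: left subtree has 3 nodes {mint, fir, poppy}, right has 1 {rye}.
    Root fir: left subtree has 1 node {mint}, right has 1 {poppy}.

tulip, pear, elm, iris, lily, ivy, fir, mint, poppy, rye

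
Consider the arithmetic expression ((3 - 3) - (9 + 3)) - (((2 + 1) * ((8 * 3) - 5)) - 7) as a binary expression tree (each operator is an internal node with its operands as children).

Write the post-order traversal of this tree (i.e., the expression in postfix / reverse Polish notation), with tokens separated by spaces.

Post-order on an expression tree gives postfix notation: for each operator, emit left operand, right operand, then the operator.

3 3 - 9 3 + - 2 1 + 8 3 * 5 - * 7 - -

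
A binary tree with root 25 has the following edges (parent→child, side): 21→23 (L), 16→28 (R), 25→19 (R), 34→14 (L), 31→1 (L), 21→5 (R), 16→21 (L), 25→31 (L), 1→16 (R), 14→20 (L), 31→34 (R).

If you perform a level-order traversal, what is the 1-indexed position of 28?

Level-order visits nodes level by level from the root, left to right within each level.
Level 0: 25
Level 1: 31, 19
Level 2: 1, 34
Level 3: 16, 14
Level 4: 21, 28, 20
Level 5: 23, 5
Full level-order sequence: 25, 31, 19, 1, 34, 16, 14, 21, 28, 20, 23, 5.

9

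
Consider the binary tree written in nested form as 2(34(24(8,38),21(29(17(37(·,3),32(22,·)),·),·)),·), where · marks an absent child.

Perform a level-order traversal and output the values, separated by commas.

2, 34, 24, 21, 8, 38, 29, 17, 37, 32, 3, 22

Level-order visits nodes level by level from the root, left to right within each level.
Level 0: 2
Level 1: 34
Level 2: 24, 21
Level 3: 8, 38, 29
Level 4: 17
Level 5: 37, 32
Level 6: 3, 22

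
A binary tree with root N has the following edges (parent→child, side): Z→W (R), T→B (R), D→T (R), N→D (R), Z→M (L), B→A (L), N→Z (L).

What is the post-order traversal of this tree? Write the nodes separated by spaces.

Post-order visits the left subtree, then the right subtree, then the node.
At N: go left to Z.
  At Z: go left to M.
    M is a leaf — visit M.
  At Z: go right to W.
    W is a leaf — visit W.
  Visit Z.
At N: go right to D.
  At D: no left child.
  At D: go right to T.
    At T: no left child.
    At T: go right to B.
      At B: go left to A.
        A is a leaf — visit A.
      At B: no right child.
      Visit B.
    Visit T.
  Visit D.
Visit N.

M W Z A B T D N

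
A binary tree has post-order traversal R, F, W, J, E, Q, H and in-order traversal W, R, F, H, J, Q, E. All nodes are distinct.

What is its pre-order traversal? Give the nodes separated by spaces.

The last element of post-order is the root; it splits in-order into left and right subtrees.
Root H: left subtree has 3 nodes {W, R, F}, right has 3 {J, Q, E}.
  Root W: left subtree has 0 nodes { }, right has 2 {R, F}.
    Root F: left subtree has 1 node {R}, right has 0 { }.
  Root Q: left subtree has 1 node {J}, right has 1 {E}.

H W F R Q J E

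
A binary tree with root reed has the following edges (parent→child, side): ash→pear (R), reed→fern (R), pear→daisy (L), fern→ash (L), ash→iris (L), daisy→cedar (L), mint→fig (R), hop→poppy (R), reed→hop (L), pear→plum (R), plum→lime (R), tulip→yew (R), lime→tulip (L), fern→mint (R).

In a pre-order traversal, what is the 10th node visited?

Pre-order visits the node, then its left subtree, then its right subtree.
Visit reed.
At reed: go left to hop.
  Visit hop.
  At hop: no left child.
  At hop: go right to poppy.
    poppy is a leaf — visit poppy.
At reed: go right to fern.
  Visit fern.
  At fern: go left to ash.
    Visit ash.
    At ash: go left to iris.
      iris is a leaf — visit iris.
    At ash: go right to pear.
      Visit pear.
      At pear: go left to daisy.
        Visit daisy.
        At daisy: go left to cedar.
          cedar is a leaf — visit cedar.
        At daisy: no right child.
      At pear: go right to plum.
        Visit plum.
        At plum: no left child.
        At plum: go right to lime.
          Visit lime.
          At lime: go left to tulip.
            Visit tulip.
            At tulip: no left child.
            At tulip: go right to yew.
              yew is a leaf — visit yew.
          At lime: no right child.
  At fern: go right to mint.
    Visit mint.
    At mint: no left child.
    At mint: go right to fig.
      fig is a leaf — visit fig.
Full pre-order sequence: reed, hop, poppy, fern, ash, iris, pear, daisy, cedar, plum, lime, tulip, yew, mint, fig.

plum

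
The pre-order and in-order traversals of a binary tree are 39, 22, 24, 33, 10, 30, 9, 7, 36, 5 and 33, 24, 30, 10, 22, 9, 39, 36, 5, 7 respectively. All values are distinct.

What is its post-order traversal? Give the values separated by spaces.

The first element of pre-order is the root; it splits in-order into left and right subtrees.
Root 39: left subtree has 6 nodes {33, 24, 30, 10, 22, 9}, right has 3 {36, 5, 7}.
  Root 22: left subtree has 4 nodes {33, 24, 30, 10}, right has 1 {9}.
    Root 24: left subtree has 1 node {33}, right has 2 {30, 10}.
      Root 10: left subtree has 1 node {30}, right has 0 { }.
  Root 7: left subtree has 2 nodes {36, 5}, right has 0 { }.
    Root 36: left subtree has 0 nodes { }, right has 1 {5}.

33 30 10 24 9 22 5 36 7 39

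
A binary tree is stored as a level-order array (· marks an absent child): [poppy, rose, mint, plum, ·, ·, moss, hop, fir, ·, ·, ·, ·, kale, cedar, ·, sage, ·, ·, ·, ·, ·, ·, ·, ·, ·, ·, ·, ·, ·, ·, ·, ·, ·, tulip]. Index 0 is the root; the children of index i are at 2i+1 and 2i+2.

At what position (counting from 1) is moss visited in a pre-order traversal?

Pre-order visits the node, then its left subtree, then its right subtree.
Visit poppy.
At poppy: go left to rose.
  Visit rose.
  At rose: go left to plum.
    Visit plum.
    At plum: go left to hop.
      Visit hop.
      At hop: no left child.
      At hop: go right to sage.
        Visit sage.
        At sage: no left child.
        At sage: go right to tulip.
          tulip is a leaf — visit tulip.
    At plum: go right to fir.
      fir is a leaf — visit fir.
  At rose: no right child.
At poppy: go right to mint.
  Visit mint.
  At mint: no left child.
  At mint: go right to moss.
    Visit moss.
    At moss: go left to kale.
      kale is a leaf — visit kale.
    At moss: go right to cedar.
      cedar is a leaf — visit cedar.
Full pre-order sequence: poppy, rose, plum, hop, sage, tulip, fir, mint, moss, kale, cedar.

9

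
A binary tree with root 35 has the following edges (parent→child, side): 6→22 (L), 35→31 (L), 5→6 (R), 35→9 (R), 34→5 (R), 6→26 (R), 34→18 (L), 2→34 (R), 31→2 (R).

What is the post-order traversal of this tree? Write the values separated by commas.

Post-order visits the left subtree, then the right subtree, then the node.
At 35: go left to 31.
  At 31: no left child.
  At 31: go right to 2.
    At 2: no left child.
    At 2: go right to 34.
      At 34: go left to 18.
        18 is a leaf — visit 18.
      At 34: go right to 5.
        At 5: no left child.
        At 5: go right to 6.
          At 6: go left to 22.
            22 is a leaf — visit 22.
          At 6: go right to 26.
            26 is a leaf — visit 26.
          Visit 6.
        Visit 5.
      Visit 34.
    Visit 2.
  Visit 31.
At 35: go right to 9.
  9 is a leaf — visit 9.
Visit 35.

18, 22, 26, 6, 5, 34, 2, 31, 9, 35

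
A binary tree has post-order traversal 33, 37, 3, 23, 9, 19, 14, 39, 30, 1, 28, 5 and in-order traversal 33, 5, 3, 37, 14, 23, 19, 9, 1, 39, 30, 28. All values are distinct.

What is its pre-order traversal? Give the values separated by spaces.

The last element of post-order is the root; it splits in-order into left and right subtrees.
Root 5: left subtree has 1 node {33}, right has 10 {3, 37, 14, 23, 19, 9, 1, 39, 30, 28}.
  Root 28: left subtree has 9 nodes {3, 37, 14, 23, 19, 9, 1, 39, 30}, right has 0 { }.
    Root 1: left subtree has 6 nodes {3, 37, 14, 23, 19, 9}, right has 2 {39, 30}.
      Root 14: left subtree has 2 nodes {3, 37}, right has 3 {23, 19, 9}.
        Root 3: left subtree has 0 nodes { }, right has 1 {37}.
        Root 19: left subtree has 1 node {23}, right has 1 {9}.
      Root 30: left subtree has 1 node {39}, right has 0 { }.

5 33 28 1 14 3 37 19 23 9 30 39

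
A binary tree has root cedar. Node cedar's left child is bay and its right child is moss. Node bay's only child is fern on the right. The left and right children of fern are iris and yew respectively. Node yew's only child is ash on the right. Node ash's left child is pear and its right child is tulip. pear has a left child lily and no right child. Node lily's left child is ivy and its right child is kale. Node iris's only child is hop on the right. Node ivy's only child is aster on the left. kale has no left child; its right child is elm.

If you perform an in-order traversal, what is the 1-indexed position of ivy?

In-order visits the left subtree, then the node, then the right subtree.
At cedar: go left to bay.
  At bay: no left child.
  Visit bay.
  At bay: go right to fern.
    At fern: go left to iris.
      At iris: no left child.
      Visit iris.
      At iris: go right to hop.
        hop is a leaf — visit hop.
    Visit fern.
    At fern: go right to yew.
      At yew: no left child.
      Visit yew.
      At yew: go right to ash.
        At ash: go left to pear.
          At pear: go left to lily.
            At lily: go left to ivy.
              At ivy: go left to aster.
                aster is a leaf — visit aster.
              Visit ivy.
              At ivy: no right child.
            Visit lily.
            At lily: go right to kale.
              At kale: no left child.
              Visit kale.
              At kale: go right to elm.
                elm is a leaf — visit elm.
          Visit pear.
          At pear: no right child.
        Visit ash.
        At ash: go right to tulip.
          tulip is a leaf — visit tulip.
Visit cedar.
At cedar: go right to moss.
  moss is a leaf — visit moss.
Full in-order sequence: bay, iris, hop, fern, yew, aster, ivy, lily, kale, elm, pear, ash, tulip, cedar, moss.

7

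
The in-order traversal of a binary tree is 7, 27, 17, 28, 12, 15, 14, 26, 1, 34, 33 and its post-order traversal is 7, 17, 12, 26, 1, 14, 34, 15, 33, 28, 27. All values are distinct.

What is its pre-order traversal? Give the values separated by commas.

The last element of post-order is the root; it splits in-order into left and right subtrees.
Root 27: left subtree has 1 node {7}, right has 9 {17, 28, 12, 15, 14, 26, 1, 34, 33}.
  Root 28: left subtree has 1 node {17}, right has 7 {12, 15, 14, 26, 1, 34, 33}.
    Root 33: left subtree has 6 nodes {12, 15, 14, 26, 1, 34}, right has 0 { }.
      Root 15: left subtree has 1 node {12}, right has 4 {14, 26, 1, 34}.
        Root 34: left subtree has 3 nodes {14, 26, 1}, right has 0 { }.
          Root 14: left subtree has 0 nodes { }, right has 2 {26, 1}.
            Root 1: left subtree has 1 node {26}, right has 0 { }.

27, 7, 28, 17, 33, 15, 12, 34, 14, 1, 26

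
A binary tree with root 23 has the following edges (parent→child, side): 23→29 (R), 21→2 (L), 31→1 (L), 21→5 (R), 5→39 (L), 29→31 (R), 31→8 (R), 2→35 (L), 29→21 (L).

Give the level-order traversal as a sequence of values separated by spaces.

Level-order visits nodes level by level from the root, left to right within each level.
Level 0: 23
Level 1: 29
Level 2: 21, 31
Level 3: 2, 5, 1, 8
Level 4: 35, 39

23 29 21 31 2 5 1 8 35 39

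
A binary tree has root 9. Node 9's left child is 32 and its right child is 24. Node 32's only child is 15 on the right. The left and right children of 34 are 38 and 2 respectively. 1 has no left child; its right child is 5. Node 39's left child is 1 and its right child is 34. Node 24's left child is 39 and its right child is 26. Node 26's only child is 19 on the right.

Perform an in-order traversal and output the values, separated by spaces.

32 15 9 1 5 39 38 34 2 24 26 19

In-order visits the left subtree, then the node, then the right subtree.
At 9: go left to 32.
  At 32: no left child.
  Visit 32.
  At 32: go right to 15.
    15 is a leaf — visit 15.
Visit 9.
At 9: go right to 24.
  At 24: go left to 39.
    At 39: go left to 1.
      At 1: no left child.
      Visit 1.
      At 1: go right to 5.
        5 is a leaf — visit 5.
    Visit 39.
    At 39: go right to 34.
      At 34: go left to 38.
        38 is a leaf — visit 38.
      Visit 34.
      At 34: go right to 2.
        2 is a leaf — visit 2.
  Visit 24.
  At 24: go right to 26.
    At 26: no left child.
    Visit 26.
    At 26: go right to 19.
      19 is a leaf — visit 19.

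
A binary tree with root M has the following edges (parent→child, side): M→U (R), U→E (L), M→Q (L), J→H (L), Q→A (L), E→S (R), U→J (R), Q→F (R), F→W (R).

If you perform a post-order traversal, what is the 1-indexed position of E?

Post-order visits the left subtree, then the right subtree, then the node.
At M: go left to Q.
  At Q: go left to A.
    A is a leaf — visit A.
  At Q: go right to F.
    At F: no left child.
    At F: go right to W.
      W is a leaf — visit W.
    Visit F.
  Visit Q.
At M: go right to U.
  At U: go left to E.
    At E: no left child.
    At E: go right to S.
      S is a leaf — visit S.
    Visit E.
  At U: go right to J.
    At J: go left to H.
      H is a leaf — visit H.
    At J: no right child.
    Visit J.
  Visit U.
Visit M.
Full post-order sequence: A, W, F, Q, S, E, H, J, U, M.

6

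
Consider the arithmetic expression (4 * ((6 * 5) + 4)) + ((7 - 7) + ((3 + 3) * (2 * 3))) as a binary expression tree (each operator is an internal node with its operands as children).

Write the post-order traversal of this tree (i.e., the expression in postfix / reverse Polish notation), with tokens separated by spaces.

4 6 5 * 4 + * 7 7 - 3 3 + 2 3 * * + +

Post-order on an expression tree gives postfix notation: for each operator, emit left operand, right operand, then the operator.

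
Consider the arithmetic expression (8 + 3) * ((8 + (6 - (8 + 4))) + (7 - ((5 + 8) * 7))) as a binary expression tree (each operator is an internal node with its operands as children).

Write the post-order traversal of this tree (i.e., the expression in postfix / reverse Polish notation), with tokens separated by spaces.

8 3 + 8 6 8 4 + - + 7 5 8 + 7 * - + *

Post-order on an expression tree gives postfix notation: for each operator, emit left operand, right operand, then the operator.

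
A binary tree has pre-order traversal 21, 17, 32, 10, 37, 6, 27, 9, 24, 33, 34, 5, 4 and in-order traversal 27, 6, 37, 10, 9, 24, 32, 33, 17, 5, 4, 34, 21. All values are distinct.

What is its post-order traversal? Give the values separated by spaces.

The first element of pre-order is the root; it splits in-order into left and right subtrees.
Root 21: left subtree has 12 nodes {27, 6, 37, 10, 9, 24, 32, 33, 17, 5, 4, 34}, right has 0 { }.
  Root 17: left subtree has 8 nodes {27, 6, 37, 10, 9, 24, 32, 33}, right has 3 {5, 4, 34}.
    Root 32: left subtree has 6 nodes {27, 6, 37, 10, 9, 24}, right has 1 {33}.
      Root 10: left subtree has 3 nodes {27, 6, 37}, right has 2 {9, 24}.
        Root 37: left subtree has 2 nodes {27, 6}, right has 0 { }.
          Root 6: left subtree has 1 node {27}, right has 0 { }.
        Root 9: left subtree has 0 nodes { }, right has 1 {24}.
    Root 34: left subtree has 2 nodes {5, 4}, right has 0 { }.
      Root 5: left subtree has 0 nodes { }, right has 1 {4}.

27 6 37 24 9 10 33 32 4 5 34 17 21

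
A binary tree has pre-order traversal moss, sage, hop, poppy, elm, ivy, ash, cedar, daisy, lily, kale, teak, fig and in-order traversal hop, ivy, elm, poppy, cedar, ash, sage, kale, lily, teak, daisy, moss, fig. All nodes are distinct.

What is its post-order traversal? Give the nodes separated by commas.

ivy, elm, cedar, ash, poppy, hop, kale, teak, lily, daisy, sage, fig, moss

The first element of pre-order is the root; it splits in-order into left and right subtrees.
Root moss: left subtree has 11 nodes {hop, ivy, elm, poppy, cedar, ash, sage, kale, lily, teak, daisy}, right has 1 {fig}.
  Root sage: left subtree has 6 nodes {hop, ivy, elm, poppy, cedar, ash}, right has 4 {kale, lily, teak, daisy}.
    Root hop: left subtree has 0 nodes { }, right has 5 {ivy, elm, poppy, cedar, ash}.
      Root poppy: left subtree has 2 nodes {ivy, elm}, right has 2 {cedar, ash}.
        Root elm: left subtree has 1 node {ivy}, right has 0 { }.
        Root ash: left subtree has 1 node {cedar}, right has 0 { }.
    Root daisy: left subtree has 3 nodes {kale, lily, teak}, right has 0 { }.
      Root lily: left subtree has 1 node {kale}, right has 1 {teak}.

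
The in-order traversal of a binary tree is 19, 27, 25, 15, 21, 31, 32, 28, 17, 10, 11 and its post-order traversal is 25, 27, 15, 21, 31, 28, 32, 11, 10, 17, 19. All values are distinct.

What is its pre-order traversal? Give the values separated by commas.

The last element of post-order is the root; it splits in-order into left and right subtrees.
Root 19: left subtree has 0 nodes { }, right has 10 {27, 25, 15, 21, 31, 32, 28, 17, 10, 11}.
  Root 17: left subtree has 7 nodes {27, 25, 15, 21, 31, 32, 28}, right has 2 {10, 11}.
    Root 32: left subtree has 5 nodes {27, 25, 15, 21, 31}, right has 1 {28}.
      Root 31: left subtree has 4 nodes {27, 25, 15, 21}, right has 0 { }.
        Root 21: left subtree has 3 nodes {27, 25, 15}, right has 0 { }.
          Root 15: left subtree has 2 nodes {27, 25}, right has 0 { }.
            Root 27: left subtree has 0 nodes { }, right has 1 {25}.
    Root 10: left subtree has 0 nodes { }, right has 1 {11}.

19, 17, 32, 31, 21, 15, 27, 25, 28, 10, 11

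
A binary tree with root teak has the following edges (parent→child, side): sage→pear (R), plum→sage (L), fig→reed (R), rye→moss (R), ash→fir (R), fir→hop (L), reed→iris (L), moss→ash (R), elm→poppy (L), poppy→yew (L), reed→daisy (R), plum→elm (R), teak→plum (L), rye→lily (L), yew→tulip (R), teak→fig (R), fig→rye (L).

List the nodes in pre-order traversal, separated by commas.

teak, plum, sage, pear, elm, poppy, yew, tulip, fig, rye, lily, moss, ash, fir, hop, reed, iris, daisy

Pre-order visits the node, then its left subtree, then its right subtree.
Visit teak.
At teak: go left to plum.
  Visit plum.
  At plum: go left to sage.
    Visit sage.
    At sage: no left child.
    At sage: go right to pear.
      pear is a leaf — visit pear.
  At plum: go right to elm.
    Visit elm.
    At elm: go left to poppy.
      Visit poppy.
      At poppy: go left to yew.
        Visit yew.
        At yew: no left child.
        At yew: go right to tulip.
          tulip is a leaf — visit tulip.
      At poppy: no right child.
    At elm: no right child.
At teak: go right to fig.
  Visit fig.
  At fig: go left to rye.
    Visit rye.
    At rye: go left to lily.
      lily is a leaf — visit lily.
    At rye: go right to moss.
      Visit moss.
      At moss: no left child.
      At moss: go right to ash.
        Visit ash.
        At ash: no left child.
        At ash: go right to fir.
          Visit fir.
          At fir: go left to hop.
            hop is a leaf — visit hop.
          At fir: no right child.
  At fig: go right to reed.
    Visit reed.
    At reed: go left to iris.
      iris is a leaf — visit iris.
    At reed: go right to daisy.
      daisy is a leaf — visit daisy.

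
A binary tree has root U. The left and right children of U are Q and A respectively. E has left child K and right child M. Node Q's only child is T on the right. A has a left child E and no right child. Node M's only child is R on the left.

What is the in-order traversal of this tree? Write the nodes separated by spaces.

In-order visits the left subtree, then the node, then the right subtree.
At U: go left to Q.
  At Q: no left child.
  Visit Q.
  At Q: go right to T.
    T is a leaf — visit T.
Visit U.
At U: go right to A.
  At A: go left to E.
    At E: go left to K.
      K is a leaf — visit K.
    Visit E.
    At E: go right to M.
      At M: go left to R.
        R is a leaf — visit R.
      Visit M.
      At M: no right child.
  Visit A.
  At A: no right child.

Q T U K E R M A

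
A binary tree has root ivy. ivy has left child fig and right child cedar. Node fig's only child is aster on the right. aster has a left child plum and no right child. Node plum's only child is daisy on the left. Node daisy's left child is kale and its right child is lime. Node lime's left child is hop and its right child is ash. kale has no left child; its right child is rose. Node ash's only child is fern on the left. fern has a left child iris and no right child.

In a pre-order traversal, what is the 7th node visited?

Pre-order visits the node, then its left subtree, then its right subtree.
Visit ivy.
At ivy: go left to fig.
  Visit fig.
  At fig: no left child.
  At fig: go right to aster.
    Visit aster.
    At aster: go left to plum.
      Visit plum.
      At plum: go left to daisy.
        Visit daisy.
        At daisy: go left to kale.
          Visit kale.
          At kale: no left child.
          At kale: go right to rose.
            rose is a leaf — visit rose.
        At daisy: go right to lime.
          Visit lime.
          At lime: go left to hop.
            hop is a leaf — visit hop.
          At lime: go right to ash.
            Visit ash.
            At ash: go left to fern.
              Visit fern.
              At fern: go left to iris.
                iris is a leaf — visit iris.
              At fern: no right child.
            At ash: no right child.
      At plum: no right child.
    At aster: no right child.
At ivy: go right to cedar.
  cedar is a leaf — visit cedar.
Full pre-order sequence: ivy, fig, aster, plum, daisy, kale, rose, lime, hop, ash, fern, iris, cedar.

rose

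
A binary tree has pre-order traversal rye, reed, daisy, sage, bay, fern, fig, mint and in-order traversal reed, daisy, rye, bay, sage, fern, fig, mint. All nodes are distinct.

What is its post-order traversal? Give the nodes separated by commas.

daisy, reed, bay, mint, fig, fern, sage, rye

The first element of pre-order is the root; it splits in-order into left and right subtrees.
Root rye: left subtree has 2 nodes {reed, daisy}, right has 5 {bay, sage, fern, fig, mint}.
  Root reed: left subtree has 0 nodes { }, right has 1 {daisy}.
  Root sage: left subtree has 1 node {bay}, right has 3 {fern, fig, mint}.
    Root fern: left subtree has 0 nodes { }, right has 2 {fig, mint}.
      Root fig: left subtree has 0 nodes { }, right has 1 {mint}.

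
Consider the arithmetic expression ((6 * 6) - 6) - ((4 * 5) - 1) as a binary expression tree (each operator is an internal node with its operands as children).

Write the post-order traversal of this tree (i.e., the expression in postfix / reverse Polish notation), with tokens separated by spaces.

6 6 * 6 - 4 5 * 1 - -

Post-order on an expression tree gives postfix notation: for each operator, emit left operand, right operand, then the operator.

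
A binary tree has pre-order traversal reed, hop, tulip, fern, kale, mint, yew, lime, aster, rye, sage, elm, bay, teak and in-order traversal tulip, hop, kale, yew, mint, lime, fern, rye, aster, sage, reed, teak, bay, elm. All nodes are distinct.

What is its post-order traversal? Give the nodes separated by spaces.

tulip yew lime mint kale rye sage aster fern hop teak bay elm reed

The first element of pre-order is the root; it splits in-order into left and right subtrees.
Root reed: left subtree has 10 nodes {tulip, hop, kale, yew, mint, lime, fern, rye, aster, sage}, right has 3 {teak, bay, elm}.
  Root hop: left subtree has 1 node {tulip}, right has 8 {kale, yew, mint, lime, fern, rye, aster, sage}.
    Root fern: left subtree has 4 nodes {kale, yew, mint, lime}, right has 3 {rye, aster, sage}.
      Root kale: left subtree has 0 nodes { }, right has 3 {yew, mint, lime}.
        Root mint: left subtree has 1 node {yew}, right has 1 {lime}.
      Root aster: left subtree has 1 node {rye}, right has 1 {sage}.
  Root elm: left subtree has 2 nodes {teak, bay}, right has 0 { }.
    Root bay: left subtree has 1 node {teak}, right has 0 { }.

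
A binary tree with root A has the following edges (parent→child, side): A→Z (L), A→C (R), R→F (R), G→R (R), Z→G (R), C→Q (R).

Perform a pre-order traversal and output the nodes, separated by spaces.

Pre-order visits the node, then its left subtree, then its right subtree.
Visit A.
At A: go left to Z.
  Visit Z.
  At Z: no left child.
  At Z: go right to G.
    Visit G.
    At G: no left child.
    At G: go right to R.
      Visit R.
      At R: no left child.
      At R: go right to F.
        F is a leaf — visit F.
At A: go right to C.
  Visit C.
  At C: no left child.
  At C: go right to Q.
    Q is a leaf — visit Q.

A Z G R F C Q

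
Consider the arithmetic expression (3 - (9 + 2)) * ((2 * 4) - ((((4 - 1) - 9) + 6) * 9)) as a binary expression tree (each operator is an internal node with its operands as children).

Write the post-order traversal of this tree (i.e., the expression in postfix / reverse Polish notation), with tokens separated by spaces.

Post-order on an expression tree gives postfix notation: for each operator, emit left operand, right operand, then the operator.

3 9 2 + - 2 4 * 4 1 - 9 - 6 + 9 * - *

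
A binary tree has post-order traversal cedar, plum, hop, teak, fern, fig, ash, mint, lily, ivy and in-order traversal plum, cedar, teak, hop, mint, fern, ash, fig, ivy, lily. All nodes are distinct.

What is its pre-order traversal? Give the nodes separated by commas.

ivy, mint, teak, plum, cedar, hop, ash, fern, fig, lily

The last element of post-order is the root; it splits in-order into left and right subtrees.
Root ivy: left subtree has 8 nodes {plum, cedar, teak, hop, mint, fern, ash, fig}, right has 1 {lily}.
  Root mint: left subtree has 4 nodes {plum, cedar, teak, hop}, right has 3 {fern, ash, fig}.
    Root teak: left subtree has 2 nodes {plum, cedar}, right has 1 {hop}.
      Root plum: left subtree has 0 nodes { }, right has 1 {cedar}.
    Root ash: left subtree has 1 node {fern}, right has 1 {fig}.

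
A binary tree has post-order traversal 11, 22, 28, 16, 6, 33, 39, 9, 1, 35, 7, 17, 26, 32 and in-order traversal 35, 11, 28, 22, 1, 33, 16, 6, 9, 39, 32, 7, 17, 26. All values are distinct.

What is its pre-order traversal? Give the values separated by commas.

The last element of post-order is the root; it splits in-order into left and right subtrees.
Root 32: left subtree has 10 nodes {35, 11, 28, 22, 1, 33, 16, 6, 9, 39}, right has 3 {7, 17, 26}.
  Root 35: left subtree has 0 nodes { }, right has 9 {11, 28, 22, 1, 33, 16, 6, 9, 39}.
    Root 1: left subtree has 3 nodes {11, 28, 22}, right has 5 {33, 16, 6, 9, 39}.
      Root 28: left subtree has 1 node {11}, right has 1 {22}.
      Root 9: left subtree has 3 nodes {33, 16, 6}, right has 1 {39}.
        Root 33: left subtree has 0 nodes { }, right has 2 {16, 6}.
          Root 6: left subtree has 1 node {16}, right has 0 { }.
  Root 26: left subtree has 2 nodes {7, 17}, right has 0 { }.
    Root 17: left subtree has 1 node {7}, right has 0 { }.

32, 35, 1, 28, 11, 22, 9, 33, 6, 16, 39, 26, 17, 7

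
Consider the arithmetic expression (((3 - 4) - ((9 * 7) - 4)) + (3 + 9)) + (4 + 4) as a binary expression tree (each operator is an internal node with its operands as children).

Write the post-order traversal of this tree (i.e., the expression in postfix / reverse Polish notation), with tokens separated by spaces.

3 4 - 9 7 * 4 - - 3 9 + + 4 4 + +

Post-order on an expression tree gives postfix notation: for each operator, emit left operand, right operand, then the operator.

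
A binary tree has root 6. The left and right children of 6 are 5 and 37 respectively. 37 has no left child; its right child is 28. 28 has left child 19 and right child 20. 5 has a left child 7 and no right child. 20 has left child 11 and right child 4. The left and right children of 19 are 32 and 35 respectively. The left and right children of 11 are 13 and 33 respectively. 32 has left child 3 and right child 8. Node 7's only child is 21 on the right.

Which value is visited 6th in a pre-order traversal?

28

Pre-order visits the node, then its left subtree, then its right subtree.
Visit 6.
At 6: go left to 5.
  Visit 5.
  At 5: go left to 7.
    Visit 7.
    At 7: no left child.
    At 7: go right to 21.
      21 is a leaf — visit 21.
  At 5: no right child.
At 6: go right to 37.
  Visit 37.
  At 37: no left child.
  At 37: go right to 28.
    Visit 28.
    At 28: go left to 19.
      Visit 19.
      At 19: go left to 32.
        Visit 32.
        At 32: go left to 3.
          3 is a leaf — visit 3.
        At 32: go right to 8.
          8 is a leaf — visit 8.
      At 19: go right to 35.
        35 is a leaf — visit 35.
    At 28: go right to 20.
      Visit 20.
      At 20: go left to 11.
        Visit 11.
        At 11: go left to 13.
          13 is a leaf — visit 13.
        At 11: go right to 33.
          33 is a leaf — visit 33.
      At 20: go right to 4.
        4 is a leaf — visit 4.
Full pre-order sequence: 6, 5, 7, 21, 37, 28, 19, 32, 3, 8, 35, 20, 11, 13, 33, 4.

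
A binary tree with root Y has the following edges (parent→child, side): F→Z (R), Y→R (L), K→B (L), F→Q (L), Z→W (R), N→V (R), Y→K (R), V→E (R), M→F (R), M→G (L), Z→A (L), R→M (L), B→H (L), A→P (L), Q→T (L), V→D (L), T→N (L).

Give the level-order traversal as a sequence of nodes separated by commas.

Y, R, K, M, B, G, F, H, Q, Z, T, A, W, N, P, V, D, E

Level-order visits nodes level by level from the root, left to right within each level.
Level 0: Y
Level 1: R, K
Level 2: M, B
Level 3: G, F, H
Level 4: Q, Z
Level 5: T, A, W
Level 6: N, P
Level 7: V
Level 8: D, E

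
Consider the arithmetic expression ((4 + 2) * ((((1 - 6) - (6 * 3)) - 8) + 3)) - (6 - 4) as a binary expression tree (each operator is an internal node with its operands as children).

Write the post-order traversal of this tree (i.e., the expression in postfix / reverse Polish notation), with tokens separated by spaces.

4 2 + 1 6 - 6 3 * - 8 - 3 + * 6 4 - -

Post-order on an expression tree gives postfix notation: for each operator, emit left operand, right operand, then the operator.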